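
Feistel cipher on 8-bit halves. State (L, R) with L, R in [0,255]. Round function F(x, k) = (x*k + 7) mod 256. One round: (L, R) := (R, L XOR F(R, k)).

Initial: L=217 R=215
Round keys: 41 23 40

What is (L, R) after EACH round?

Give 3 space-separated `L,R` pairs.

Answer: 215,175 175,23 23,48

Derivation:
Round 1 (k=41): L=215 R=175
Round 2 (k=23): L=175 R=23
Round 3 (k=40): L=23 R=48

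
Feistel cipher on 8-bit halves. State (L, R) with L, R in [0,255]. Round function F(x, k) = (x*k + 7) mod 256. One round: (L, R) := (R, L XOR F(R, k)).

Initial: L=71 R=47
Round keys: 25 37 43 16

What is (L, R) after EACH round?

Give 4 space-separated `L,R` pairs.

Round 1 (k=25): L=47 R=217
Round 2 (k=37): L=217 R=75
Round 3 (k=43): L=75 R=121
Round 4 (k=16): L=121 R=220

Answer: 47,217 217,75 75,121 121,220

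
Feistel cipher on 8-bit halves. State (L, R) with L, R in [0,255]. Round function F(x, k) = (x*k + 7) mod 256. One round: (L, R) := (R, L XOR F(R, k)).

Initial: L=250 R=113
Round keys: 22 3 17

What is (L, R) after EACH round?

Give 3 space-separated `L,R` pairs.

Answer: 113,71 71,173 173,195

Derivation:
Round 1 (k=22): L=113 R=71
Round 2 (k=3): L=71 R=173
Round 3 (k=17): L=173 R=195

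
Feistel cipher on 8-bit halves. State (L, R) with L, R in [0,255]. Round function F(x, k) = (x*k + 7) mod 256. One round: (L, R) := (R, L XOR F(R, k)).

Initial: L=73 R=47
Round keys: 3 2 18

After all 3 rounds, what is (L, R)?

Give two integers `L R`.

Round 1 (k=3): L=47 R=221
Round 2 (k=2): L=221 R=238
Round 3 (k=18): L=238 R=30

Answer: 238 30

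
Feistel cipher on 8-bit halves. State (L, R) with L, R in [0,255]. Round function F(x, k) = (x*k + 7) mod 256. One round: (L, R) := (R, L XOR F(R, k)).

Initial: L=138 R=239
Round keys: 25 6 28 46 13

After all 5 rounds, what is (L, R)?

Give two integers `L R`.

Round 1 (k=25): L=239 R=212
Round 2 (k=6): L=212 R=16
Round 3 (k=28): L=16 R=19
Round 4 (k=46): L=19 R=97
Round 5 (k=13): L=97 R=231

Answer: 97 231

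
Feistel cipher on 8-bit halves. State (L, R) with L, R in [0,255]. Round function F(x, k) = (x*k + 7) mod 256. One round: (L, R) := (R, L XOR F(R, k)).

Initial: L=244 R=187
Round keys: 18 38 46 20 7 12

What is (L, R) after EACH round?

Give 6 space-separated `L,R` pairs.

Answer: 187,217 217,134 134,194 194,169 169,100 100,30

Derivation:
Round 1 (k=18): L=187 R=217
Round 2 (k=38): L=217 R=134
Round 3 (k=46): L=134 R=194
Round 4 (k=20): L=194 R=169
Round 5 (k=7): L=169 R=100
Round 6 (k=12): L=100 R=30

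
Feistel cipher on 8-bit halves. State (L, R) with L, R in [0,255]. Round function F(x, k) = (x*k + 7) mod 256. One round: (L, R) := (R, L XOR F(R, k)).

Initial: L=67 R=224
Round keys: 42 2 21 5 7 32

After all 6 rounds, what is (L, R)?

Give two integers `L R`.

Round 1 (k=42): L=224 R=132
Round 2 (k=2): L=132 R=239
Round 3 (k=21): L=239 R=38
Round 4 (k=5): L=38 R=42
Round 5 (k=7): L=42 R=11
Round 6 (k=32): L=11 R=77

Answer: 11 77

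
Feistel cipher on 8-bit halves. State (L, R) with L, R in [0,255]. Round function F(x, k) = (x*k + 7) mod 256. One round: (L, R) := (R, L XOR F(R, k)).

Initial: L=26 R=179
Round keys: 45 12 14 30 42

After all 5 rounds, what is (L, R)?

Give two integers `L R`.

Answer: 181 226

Derivation:
Round 1 (k=45): L=179 R=100
Round 2 (k=12): L=100 R=4
Round 3 (k=14): L=4 R=91
Round 4 (k=30): L=91 R=181
Round 5 (k=42): L=181 R=226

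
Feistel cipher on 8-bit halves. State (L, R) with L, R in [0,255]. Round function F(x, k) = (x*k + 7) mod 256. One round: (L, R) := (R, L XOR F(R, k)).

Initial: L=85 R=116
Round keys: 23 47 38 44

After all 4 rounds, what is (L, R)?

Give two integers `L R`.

Round 1 (k=23): L=116 R=38
Round 2 (k=47): L=38 R=117
Round 3 (k=38): L=117 R=67
Round 4 (k=44): L=67 R=254

Answer: 67 254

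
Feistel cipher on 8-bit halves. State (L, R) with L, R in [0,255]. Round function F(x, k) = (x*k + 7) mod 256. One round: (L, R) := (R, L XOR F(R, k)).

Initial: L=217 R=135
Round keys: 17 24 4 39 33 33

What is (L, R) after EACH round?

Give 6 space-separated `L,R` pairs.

Round 1 (k=17): L=135 R=39
Round 2 (k=24): L=39 R=40
Round 3 (k=4): L=40 R=128
Round 4 (k=39): L=128 R=175
Round 5 (k=33): L=175 R=22
Round 6 (k=33): L=22 R=114

Answer: 135,39 39,40 40,128 128,175 175,22 22,114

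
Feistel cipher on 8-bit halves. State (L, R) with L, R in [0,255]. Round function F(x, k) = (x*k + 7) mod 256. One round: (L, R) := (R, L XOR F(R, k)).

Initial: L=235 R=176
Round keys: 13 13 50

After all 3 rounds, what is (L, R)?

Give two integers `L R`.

Round 1 (k=13): L=176 R=28
Round 2 (k=13): L=28 R=195
Round 3 (k=50): L=195 R=1

Answer: 195 1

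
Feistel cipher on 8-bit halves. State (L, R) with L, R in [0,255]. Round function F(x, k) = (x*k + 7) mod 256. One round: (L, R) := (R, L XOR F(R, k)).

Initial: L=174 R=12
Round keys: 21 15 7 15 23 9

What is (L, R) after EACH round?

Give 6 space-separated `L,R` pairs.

Answer: 12,173 173,38 38,188 188,45 45,174 174,8

Derivation:
Round 1 (k=21): L=12 R=173
Round 2 (k=15): L=173 R=38
Round 3 (k=7): L=38 R=188
Round 4 (k=15): L=188 R=45
Round 5 (k=23): L=45 R=174
Round 6 (k=9): L=174 R=8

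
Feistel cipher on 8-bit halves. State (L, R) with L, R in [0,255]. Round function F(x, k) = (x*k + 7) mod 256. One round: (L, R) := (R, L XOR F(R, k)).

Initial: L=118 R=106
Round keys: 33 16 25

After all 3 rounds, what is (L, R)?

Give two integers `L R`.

Answer: 29 27

Derivation:
Round 1 (k=33): L=106 R=199
Round 2 (k=16): L=199 R=29
Round 3 (k=25): L=29 R=27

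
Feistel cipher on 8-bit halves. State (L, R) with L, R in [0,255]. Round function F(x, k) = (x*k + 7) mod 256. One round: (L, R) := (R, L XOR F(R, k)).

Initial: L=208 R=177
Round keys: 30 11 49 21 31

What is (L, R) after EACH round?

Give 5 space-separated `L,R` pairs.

Answer: 177,21 21,95 95,35 35,185 185,77

Derivation:
Round 1 (k=30): L=177 R=21
Round 2 (k=11): L=21 R=95
Round 3 (k=49): L=95 R=35
Round 4 (k=21): L=35 R=185
Round 5 (k=31): L=185 R=77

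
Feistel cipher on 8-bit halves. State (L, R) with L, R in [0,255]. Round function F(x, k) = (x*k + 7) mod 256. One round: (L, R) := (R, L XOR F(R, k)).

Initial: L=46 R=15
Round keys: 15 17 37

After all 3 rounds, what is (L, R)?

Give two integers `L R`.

Round 1 (k=15): L=15 R=198
Round 2 (k=17): L=198 R=34
Round 3 (k=37): L=34 R=55

Answer: 34 55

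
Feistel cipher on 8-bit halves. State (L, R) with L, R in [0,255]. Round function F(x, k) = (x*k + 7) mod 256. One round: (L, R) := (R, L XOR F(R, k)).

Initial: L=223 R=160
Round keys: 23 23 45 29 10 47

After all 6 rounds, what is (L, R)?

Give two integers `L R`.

Answer: 65 168

Derivation:
Round 1 (k=23): L=160 R=184
Round 2 (k=23): L=184 R=47
Round 3 (k=45): L=47 R=242
Round 4 (k=29): L=242 R=94
Round 5 (k=10): L=94 R=65
Round 6 (k=47): L=65 R=168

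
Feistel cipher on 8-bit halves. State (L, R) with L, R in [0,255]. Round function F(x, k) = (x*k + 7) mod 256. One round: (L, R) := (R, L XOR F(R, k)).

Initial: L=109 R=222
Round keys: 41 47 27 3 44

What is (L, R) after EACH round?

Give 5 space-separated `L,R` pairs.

Answer: 222,248 248,81 81,106 106,20 20,29

Derivation:
Round 1 (k=41): L=222 R=248
Round 2 (k=47): L=248 R=81
Round 3 (k=27): L=81 R=106
Round 4 (k=3): L=106 R=20
Round 5 (k=44): L=20 R=29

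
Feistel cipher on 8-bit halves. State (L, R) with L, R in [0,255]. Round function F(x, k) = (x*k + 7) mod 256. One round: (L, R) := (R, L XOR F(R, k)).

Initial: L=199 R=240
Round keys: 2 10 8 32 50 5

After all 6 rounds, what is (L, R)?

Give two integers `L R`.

Round 1 (k=2): L=240 R=32
Round 2 (k=10): L=32 R=183
Round 3 (k=8): L=183 R=159
Round 4 (k=32): L=159 R=80
Round 5 (k=50): L=80 R=56
Round 6 (k=5): L=56 R=79

Answer: 56 79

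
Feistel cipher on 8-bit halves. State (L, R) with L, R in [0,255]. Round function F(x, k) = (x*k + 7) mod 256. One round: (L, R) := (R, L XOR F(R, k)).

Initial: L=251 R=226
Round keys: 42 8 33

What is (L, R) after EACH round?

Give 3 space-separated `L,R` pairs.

Answer: 226,224 224,229 229,108

Derivation:
Round 1 (k=42): L=226 R=224
Round 2 (k=8): L=224 R=229
Round 3 (k=33): L=229 R=108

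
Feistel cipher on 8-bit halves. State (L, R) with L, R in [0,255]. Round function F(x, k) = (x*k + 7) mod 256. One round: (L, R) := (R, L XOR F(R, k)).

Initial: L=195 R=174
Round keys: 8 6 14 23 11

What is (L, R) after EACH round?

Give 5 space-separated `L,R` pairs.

Round 1 (k=8): L=174 R=180
Round 2 (k=6): L=180 R=145
Round 3 (k=14): L=145 R=65
Round 4 (k=23): L=65 R=79
Round 5 (k=11): L=79 R=45

Answer: 174,180 180,145 145,65 65,79 79,45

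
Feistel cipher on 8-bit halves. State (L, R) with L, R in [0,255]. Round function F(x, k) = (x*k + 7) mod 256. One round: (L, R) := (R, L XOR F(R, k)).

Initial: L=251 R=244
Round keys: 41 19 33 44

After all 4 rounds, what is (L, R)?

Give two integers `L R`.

Answer: 90 44

Derivation:
Round 1 (k=41): L=244 R=224
Round 2 (k=19): L=224 R=83
Round 3 (k=33): L=83 R=90
Round 4 (k=44): L=90 R=44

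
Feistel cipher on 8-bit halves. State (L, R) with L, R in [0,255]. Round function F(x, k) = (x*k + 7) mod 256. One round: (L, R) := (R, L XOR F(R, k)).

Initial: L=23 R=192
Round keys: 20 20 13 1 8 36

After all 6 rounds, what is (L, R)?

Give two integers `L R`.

Round 1 (k=20): L=192 R=16
Round 2 (k=20): L=16 R=135
Round 3 (k=13): L=135 R=242
Round 4 (k=1): L=242 R=126
Round 5 (k=8): L=126 R=5
Round 6 (k=36): L=5 R=197

Answer: 5 197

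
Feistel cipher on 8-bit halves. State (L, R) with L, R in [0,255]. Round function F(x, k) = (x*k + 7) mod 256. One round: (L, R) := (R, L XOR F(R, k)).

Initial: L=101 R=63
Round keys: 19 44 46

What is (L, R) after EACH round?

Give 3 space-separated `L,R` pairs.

Round 1 (k=19): L=63 R=209
Round 2 (k=44): L=209 R=204
Round 3 (k=46): L=204 R=126

Answer: 63,209 209,204 204,126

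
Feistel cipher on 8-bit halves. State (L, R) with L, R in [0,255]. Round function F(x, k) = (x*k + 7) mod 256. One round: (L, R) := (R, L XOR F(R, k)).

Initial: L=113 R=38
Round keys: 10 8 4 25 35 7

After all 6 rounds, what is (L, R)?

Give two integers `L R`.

Round 1 (k=10): L=38 R=242
Round 2 (k=8): L=242 R=177
Round 3 (k=4): L=177 R=57
Round 4 (k=25): L=57 R=41
Round 5 (k=35): L=41 R=155
Round 6 (k=7): L=155 R=109

Answer: 155 109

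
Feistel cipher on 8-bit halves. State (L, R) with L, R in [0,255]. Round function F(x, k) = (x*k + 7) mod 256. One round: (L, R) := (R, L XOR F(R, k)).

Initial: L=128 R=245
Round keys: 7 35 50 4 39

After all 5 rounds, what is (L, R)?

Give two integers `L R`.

Answer: 251 121

Derivation:
Round 1 (k=7): L=245 R=58
Round 2 (k=35): L=58 R=0
Round 3 (k=50): L=0 R=61
Round 4 (k=4): L=61 R=251
Round 5 (k=39): L=251 R=121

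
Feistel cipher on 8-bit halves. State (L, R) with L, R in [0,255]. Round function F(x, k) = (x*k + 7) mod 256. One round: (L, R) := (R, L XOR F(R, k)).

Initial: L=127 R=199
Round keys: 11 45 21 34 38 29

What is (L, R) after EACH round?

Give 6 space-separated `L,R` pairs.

Answer: 199,235 235,145 145,7 7,100 100,216 216,27

Derivation:
Round 1 (k=11): L=199 R=235
Round 2 (k=45): L=235 R=145
Round 3 (k=21): L=145 R=7
Round 4 (k=34): L=7 R=100
Round 5 (k=38): L=100 R=216
Round 6 (k=29): L=216 R=27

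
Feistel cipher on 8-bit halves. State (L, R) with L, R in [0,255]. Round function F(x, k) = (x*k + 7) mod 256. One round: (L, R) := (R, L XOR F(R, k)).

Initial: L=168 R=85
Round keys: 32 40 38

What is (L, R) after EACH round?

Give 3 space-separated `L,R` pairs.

Answer: 85,15 15,10 10,140

Derivation:
Round 1 (k=32): L=85 R=15
Round 2 (k=40): L=15 R=10
Round 3 (k=38): L=10 R=140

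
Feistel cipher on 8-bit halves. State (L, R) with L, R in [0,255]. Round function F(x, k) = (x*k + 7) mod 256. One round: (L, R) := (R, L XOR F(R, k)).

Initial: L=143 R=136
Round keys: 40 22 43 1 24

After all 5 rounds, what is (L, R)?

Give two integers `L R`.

Round 1 (k=40): L=136 R=200
Round 2 (k=22): L=200 R=191
Round 3 (k=43): L=191 R=212
Round 4 (k=1): L=212 R=100
Round 5 (k=24): L=100 R=179

Answer: 100 179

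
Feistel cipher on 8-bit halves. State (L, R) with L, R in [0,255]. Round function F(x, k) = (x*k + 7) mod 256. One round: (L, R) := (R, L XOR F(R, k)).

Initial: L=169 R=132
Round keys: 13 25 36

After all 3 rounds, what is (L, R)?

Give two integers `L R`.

Answer: 77 201

Derivation:
Round 1 (k=13): L=132 R=18
Round 2 (k=25): L=18 R=77
Round 3 (k=36): L=77 R=201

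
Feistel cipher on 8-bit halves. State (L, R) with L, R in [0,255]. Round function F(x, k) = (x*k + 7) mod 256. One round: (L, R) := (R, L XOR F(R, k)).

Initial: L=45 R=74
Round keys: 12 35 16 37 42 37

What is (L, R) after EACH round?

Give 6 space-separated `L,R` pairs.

Answer: 74,82 82,119 119,37 37,23 23,232 232,152

Derivation:
Round 1 (k=12): L=74 R=82
Round 2 (k=35): L=82 R=119
Round 3 (k=16): L=119 R=37
Round 4 (k=37): L=37 R=23
Round 5 (k=42): L=23 R=232
Round 6 (k=37): L=232 R=152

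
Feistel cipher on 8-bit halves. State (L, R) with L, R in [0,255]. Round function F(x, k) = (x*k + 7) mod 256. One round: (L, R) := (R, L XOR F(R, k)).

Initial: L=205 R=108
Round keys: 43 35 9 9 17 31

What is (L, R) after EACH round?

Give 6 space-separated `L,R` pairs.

Round 1 (k=43): L=108 R=230
Round 2 (k=35): L=230 R=21
Round 3 (k=9): L=21 R=34
Round 4 (k=9): L=34 R=44
Round 5 (k=17): L=44 R=209
Round 6 (k=31): L=209 R=122

Answer: 108,230 230,21 21,34 34,44 44,209 209,122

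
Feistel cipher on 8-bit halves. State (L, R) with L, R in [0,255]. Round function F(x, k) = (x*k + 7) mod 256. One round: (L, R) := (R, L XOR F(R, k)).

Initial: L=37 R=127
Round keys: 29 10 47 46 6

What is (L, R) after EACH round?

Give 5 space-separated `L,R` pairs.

Round 1 (k=29): L=127 R=79
Round 2 (k=10): L=79 R=98
Round 3 (k=47): L=98 R=74
Round 4 (k=46): L=74 R=49
Round 5 (k=6): L=49 R=103

Answer: 127,79 79,98 98,74 74,49 49,103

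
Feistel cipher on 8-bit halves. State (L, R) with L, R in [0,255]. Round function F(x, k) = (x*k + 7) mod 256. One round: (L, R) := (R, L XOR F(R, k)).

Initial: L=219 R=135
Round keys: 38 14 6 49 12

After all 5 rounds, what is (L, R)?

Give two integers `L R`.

Answer: 56 18

Derivation:
Round 1 (k=38): L=135 R=202
Round 2 (k=14): L=202 R=148
Round 3 (k=6): L=148 R=181
Round 4 (k=49): L=181 R=56
Round 5 (k=12): L=56 R=18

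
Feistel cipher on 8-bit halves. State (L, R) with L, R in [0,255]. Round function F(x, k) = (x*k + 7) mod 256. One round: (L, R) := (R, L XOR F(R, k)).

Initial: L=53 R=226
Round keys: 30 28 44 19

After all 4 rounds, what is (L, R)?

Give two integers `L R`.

Round 1 (k=30): L=226 R=182
Round 2 (k=28): L=182 R=13
Round 3 (k=44): L=13 R=245
Round 4 (k=19): L=245 R=59

Answer: 245 59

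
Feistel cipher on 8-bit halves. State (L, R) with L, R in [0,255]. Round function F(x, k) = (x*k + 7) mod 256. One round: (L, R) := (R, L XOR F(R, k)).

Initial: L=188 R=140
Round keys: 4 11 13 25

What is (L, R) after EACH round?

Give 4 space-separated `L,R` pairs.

Round 1 (k=4): L=140 R=139
Round 2 (k=11): L=139 R=140
Round 3 (k=13): L=140 R=168
Round 4 (k=25): L=168 R=227

Answer: 140,139 139,140 140,168 168,227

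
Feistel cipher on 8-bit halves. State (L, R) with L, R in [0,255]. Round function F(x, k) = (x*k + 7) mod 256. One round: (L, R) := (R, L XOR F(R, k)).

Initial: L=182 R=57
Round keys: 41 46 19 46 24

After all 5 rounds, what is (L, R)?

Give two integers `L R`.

Round 1 (k=41): L=57 R=158
Round 2 (k=46): L=158 R=82
Round 3 (k=19): L=82 R=131
Round 4 (k=46): L=131 R=195
Round 5 (k=24): L=195 R=204

Answer: 195 204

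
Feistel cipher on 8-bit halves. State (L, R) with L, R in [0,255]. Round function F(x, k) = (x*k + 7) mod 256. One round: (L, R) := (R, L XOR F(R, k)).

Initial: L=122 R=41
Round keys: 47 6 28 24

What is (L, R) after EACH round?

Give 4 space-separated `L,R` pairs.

Round 1 (k=47): L=41 R=244
Round 2 (k=6): L=244 R=150
Round 3 (k=28): L=150 R=155
Round 4 (k=24): L=155 R=25

Answer: 41,244 244,150 150,155 155,25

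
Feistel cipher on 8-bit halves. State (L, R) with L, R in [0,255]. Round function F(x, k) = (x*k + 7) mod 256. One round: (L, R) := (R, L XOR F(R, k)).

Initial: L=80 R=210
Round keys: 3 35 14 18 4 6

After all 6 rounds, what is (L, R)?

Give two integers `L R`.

Answer: 129 26

Derivation:
Round 1 (k=3): L=210 R=45
Round 2 (k=35): L=45 R=252
Round 3 (k=14): L=252 R=226
Round 4 (k=18): L=226 R=23
Round 5 (k=4): L=23 R=129
Round 6 (k=6): L=129 R=26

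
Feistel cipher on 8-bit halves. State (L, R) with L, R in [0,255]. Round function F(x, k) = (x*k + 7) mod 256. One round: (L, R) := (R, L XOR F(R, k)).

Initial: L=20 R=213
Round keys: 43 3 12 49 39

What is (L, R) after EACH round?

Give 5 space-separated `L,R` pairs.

Round 1 (k=43): L=213 R=218
Round 2 (k=3): L=218 R=64
Round 3 (k=12): L=64 R=221
Round 4 (k=49): L=221 R=20
Round 5 (k=39): L=20 R=206

Answer: 213,218 218,64 64,221 221,20 20,206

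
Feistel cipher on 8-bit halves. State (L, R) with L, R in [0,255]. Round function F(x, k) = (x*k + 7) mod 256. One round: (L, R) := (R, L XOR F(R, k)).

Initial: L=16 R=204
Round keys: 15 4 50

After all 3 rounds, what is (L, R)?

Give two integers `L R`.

Answer: 127 62

Derivation:
Round 1 (k=15): L=204 R=235
Round 2 (k=4): L=235 R=127
Round 3 (k=50): L=127 R=62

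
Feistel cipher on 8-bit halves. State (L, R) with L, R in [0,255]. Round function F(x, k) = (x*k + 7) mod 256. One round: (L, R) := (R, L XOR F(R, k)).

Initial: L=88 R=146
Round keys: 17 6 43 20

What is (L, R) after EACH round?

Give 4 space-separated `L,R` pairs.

Round 1 (k=17): L=146 R=225
Round 2 (k=6): L=225 R=223
Round 3 (k=43): L=223 R=157
Round 4 (k=20): L=157 R=148

Answer: 146,225 225,223 223,157 157,148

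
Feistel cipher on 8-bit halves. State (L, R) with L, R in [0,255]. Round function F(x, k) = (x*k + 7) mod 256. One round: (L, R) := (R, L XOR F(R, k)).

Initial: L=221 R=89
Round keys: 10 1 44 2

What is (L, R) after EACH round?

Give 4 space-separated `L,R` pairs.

Round 1 (k=10): L=89 R=92
Round 2 (k=1): L=92 R=58
Round 3 (k=44): L=58 R=163
Round 4 (k=2): L=163 R=119

Answer: 89,92 92,58 58,163 163,119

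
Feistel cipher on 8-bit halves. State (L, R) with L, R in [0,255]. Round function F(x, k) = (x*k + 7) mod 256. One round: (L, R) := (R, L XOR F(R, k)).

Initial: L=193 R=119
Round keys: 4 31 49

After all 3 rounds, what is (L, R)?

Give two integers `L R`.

Round 1 (k=4): L=119 R=34
Round 2 (k=31): L=34 R=82
Round 3 (k=49): L=82 R=155

Answer: 82 155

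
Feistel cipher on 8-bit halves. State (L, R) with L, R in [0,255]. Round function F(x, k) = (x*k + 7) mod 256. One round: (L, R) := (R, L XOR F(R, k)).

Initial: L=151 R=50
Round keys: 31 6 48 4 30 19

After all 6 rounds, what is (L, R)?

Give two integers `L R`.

Answer: 230 227

Derivation:
Round 1 (k=31): L=50 R=130
Round 2 (k=6): L=130 R=33
Round 3 (k=48): L=33 R=181
Round 4 (k=4): L=181 R=250
Round 5 (k=30): L=250 R=230
Round 6 (k=19): L=230 R=227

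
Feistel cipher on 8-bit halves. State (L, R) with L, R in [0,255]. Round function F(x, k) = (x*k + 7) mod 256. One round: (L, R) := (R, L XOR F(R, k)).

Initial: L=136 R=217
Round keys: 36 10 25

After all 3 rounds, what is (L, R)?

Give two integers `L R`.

Answer: 252 160

Derivation:
Round 1 (k=36): L=217 R=3
Round 2 (k=10): L=3 R=252
Round 3 (k=25): L=252 R=160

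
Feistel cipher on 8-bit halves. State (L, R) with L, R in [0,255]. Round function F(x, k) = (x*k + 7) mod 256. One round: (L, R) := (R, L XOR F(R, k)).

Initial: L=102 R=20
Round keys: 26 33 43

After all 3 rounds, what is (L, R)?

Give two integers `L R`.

Round 1 (k=26): L=20 R=105
Round 2 (k=33): L=105 R=132
Round 3 (k=43): L=132 R=90

Answer: 132 90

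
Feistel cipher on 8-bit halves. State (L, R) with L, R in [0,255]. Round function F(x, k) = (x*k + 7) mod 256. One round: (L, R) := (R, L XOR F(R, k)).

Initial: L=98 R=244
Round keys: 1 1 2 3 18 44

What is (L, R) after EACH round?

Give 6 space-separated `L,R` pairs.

Answer: 244,153 153,84 84,54 54,253 253,231 231,70

Derivation:
Round 1 (k=1): L=244 R=153
Round 2 (k=1): L=153 R=84
Round 3 (k=2): L=84 R=54
Round 4 (k=3): L=54 R=253
Round 5 (k=18): L=253 R=231
Round 6 (k=44): L=231 R=70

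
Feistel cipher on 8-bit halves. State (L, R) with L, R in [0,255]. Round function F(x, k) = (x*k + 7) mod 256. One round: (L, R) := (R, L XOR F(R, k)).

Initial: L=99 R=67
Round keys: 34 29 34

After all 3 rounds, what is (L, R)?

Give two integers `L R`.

Answer: 94 13

Derivation:
Round 1 (k=34): L=67 R=142
Round 2 (k=29): L=142 R=94
Round 3 (k=34): L=94 R=13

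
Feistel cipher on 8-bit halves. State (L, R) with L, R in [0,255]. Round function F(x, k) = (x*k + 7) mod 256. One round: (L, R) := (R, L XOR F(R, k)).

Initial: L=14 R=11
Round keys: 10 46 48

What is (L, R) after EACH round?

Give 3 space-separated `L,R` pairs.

Round 1 (k=10): L=11 R=123
Round 2 (k=46): L=123 R=42
Round 3 (k=48): L=42 R=156

Answer: 11,123 123,42 42,156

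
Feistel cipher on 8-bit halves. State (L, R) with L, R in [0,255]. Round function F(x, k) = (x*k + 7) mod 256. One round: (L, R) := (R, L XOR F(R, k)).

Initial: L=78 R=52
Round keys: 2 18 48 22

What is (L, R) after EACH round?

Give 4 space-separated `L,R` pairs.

Round 1 (k=2): L=52 R=33
Round 2 (k=18): L=33 R=109
Round 3 (k=48): L=109 R=86
Round 4 (k=22): L=86 R=6

Answer: 52,33 33,109 109,86 86,6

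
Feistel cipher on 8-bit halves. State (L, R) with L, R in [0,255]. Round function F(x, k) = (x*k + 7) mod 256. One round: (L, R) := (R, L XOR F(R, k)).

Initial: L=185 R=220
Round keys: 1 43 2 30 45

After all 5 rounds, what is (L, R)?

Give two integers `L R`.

Answer: 216 92

Derivation:
Round 1 (k=1): L=220 R=90
Round 2 (k=43): L=90 R=249
Round 3 (k=2): L=249 R=163
Round 4 (k=30): L=163 R=216
Round 5 (k=45): L=216 R=92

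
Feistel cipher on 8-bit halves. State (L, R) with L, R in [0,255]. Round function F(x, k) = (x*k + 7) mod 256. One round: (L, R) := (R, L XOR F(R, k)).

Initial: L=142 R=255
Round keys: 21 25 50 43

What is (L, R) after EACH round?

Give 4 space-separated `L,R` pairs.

Answer: 255,124 124,220 220,131 131,212

Derivation:
Round 1 (k=21): L=255 R=124
Round 2 (k=25): L=124 R=220
Round 3 (k=50): L=220 R=131
Round 4 (k=43): L=131 R=212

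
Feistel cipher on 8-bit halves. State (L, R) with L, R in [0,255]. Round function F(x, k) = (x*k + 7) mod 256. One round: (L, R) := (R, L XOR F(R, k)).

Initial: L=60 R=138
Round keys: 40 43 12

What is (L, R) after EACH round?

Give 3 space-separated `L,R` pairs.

Answer: 138,171 171,74 74,212

Derivation:
Round 1 (k=40): L=138 R=171
Round 2 (k=43): L=171 R=74
Round 3 (k=12): L=74 R=212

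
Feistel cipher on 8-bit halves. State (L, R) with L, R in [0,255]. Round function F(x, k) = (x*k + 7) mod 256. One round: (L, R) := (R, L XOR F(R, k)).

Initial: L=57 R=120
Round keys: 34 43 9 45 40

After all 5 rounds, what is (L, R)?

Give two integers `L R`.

Answer: 44 129

Derivation:
Round 1 (k=34): L=120 R=206
Round 2 (k=43): L=206 R=217
Round 3 (k=9): L=217 R=102
Round 4 (k=45): L=102 R=44
Round 5 (k=40): L=44 R=129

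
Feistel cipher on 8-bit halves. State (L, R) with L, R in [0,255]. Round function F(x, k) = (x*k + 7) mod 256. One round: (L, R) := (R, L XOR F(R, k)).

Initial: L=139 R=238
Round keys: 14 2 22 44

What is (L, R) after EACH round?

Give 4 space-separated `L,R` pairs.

Round 1 (k=14): L=238 R=128
Round 2 (k=2): L=128 R=233
Round 3 (k=22): L=233 R=141
Round 4 (k=44): L=141 R=170

Answer: 238,128 128,233 233,141 141,170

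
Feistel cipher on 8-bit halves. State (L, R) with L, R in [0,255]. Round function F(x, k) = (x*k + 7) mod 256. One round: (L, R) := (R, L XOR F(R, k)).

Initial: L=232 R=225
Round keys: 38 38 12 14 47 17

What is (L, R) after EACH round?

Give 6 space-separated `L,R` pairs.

Round 1 (k=38): L=225 R=133
Round 2 (k=38): L=133 R=36
Round 3 (k=12): L=36 R=50
Round 4 (k=14): L=50 R=231
Round 5 (k=47): L=231 R=66
Round 6 (k=17): L=66 R=142

Answer: 225,133 133,36 36,50 50,231 231,66 66,142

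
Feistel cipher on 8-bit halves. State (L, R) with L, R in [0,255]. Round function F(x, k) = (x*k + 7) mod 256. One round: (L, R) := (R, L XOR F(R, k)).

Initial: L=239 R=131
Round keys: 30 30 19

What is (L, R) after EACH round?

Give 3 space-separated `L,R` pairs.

Answer: 131,142 142,40 40,113

Derivation:
Round 1 (k=30): L=131 R=142
Round 2 (k=30): L=142 R=40
Round 3 (k=19): L=40 R=113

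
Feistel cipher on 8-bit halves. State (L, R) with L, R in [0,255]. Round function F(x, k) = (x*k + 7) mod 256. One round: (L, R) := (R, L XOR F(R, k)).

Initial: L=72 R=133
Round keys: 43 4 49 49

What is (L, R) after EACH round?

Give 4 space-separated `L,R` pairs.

Round 1 (k=43): L=133 R=22
Round 2 (k=4): L=22 R=218
Round 3 (k=49): L=218 R=215
Round 4 (k=49): L=215 R=244

Answer: 133,22 22,218 218,215 215,244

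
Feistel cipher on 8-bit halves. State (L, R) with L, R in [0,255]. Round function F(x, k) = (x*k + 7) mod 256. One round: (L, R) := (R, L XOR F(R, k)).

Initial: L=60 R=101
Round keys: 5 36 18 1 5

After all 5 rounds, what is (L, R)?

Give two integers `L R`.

Round 1 (k=5): L=101 R=60
Round 2 (k=36): L=60 R=18
Round 3 (k=18): L=18 R=119
Round 4 (k=1): L=119 R=108
Round 5 (k=5): L=108 R=84

Answer: 108 84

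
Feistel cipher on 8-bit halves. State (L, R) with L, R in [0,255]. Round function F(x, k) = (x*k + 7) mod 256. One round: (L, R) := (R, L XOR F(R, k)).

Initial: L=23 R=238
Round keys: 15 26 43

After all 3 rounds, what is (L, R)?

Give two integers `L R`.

Answer: 221 200

Derivation:
Round 1 (k=15): L=238 R=238
Round 2 (k=26): L=238 R=221
Round 3 (k=43): L=221 R=200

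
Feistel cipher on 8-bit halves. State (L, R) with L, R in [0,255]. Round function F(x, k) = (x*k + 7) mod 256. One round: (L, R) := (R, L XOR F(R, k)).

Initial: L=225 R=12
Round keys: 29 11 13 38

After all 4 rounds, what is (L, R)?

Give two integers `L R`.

Round 1 (k=29): L=12 R=130
Round 2 (k=11): L=130 R=145
Round 3 (k=13): L=145 R=230
Round 4 (k=38): L=230 R=186

Answer: 230 186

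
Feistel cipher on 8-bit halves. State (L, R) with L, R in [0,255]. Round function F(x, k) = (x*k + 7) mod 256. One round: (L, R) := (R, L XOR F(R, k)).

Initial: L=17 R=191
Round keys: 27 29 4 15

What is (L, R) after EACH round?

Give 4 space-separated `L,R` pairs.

Round 1 (k=27): L=191 R=61
Round 2 (k=29): L=61 R=79
Round 3 (k=4): L=79 R=126
Round 4 (k=15): L=126 R=38

Answer: 191,61 61,79 79,126 126,38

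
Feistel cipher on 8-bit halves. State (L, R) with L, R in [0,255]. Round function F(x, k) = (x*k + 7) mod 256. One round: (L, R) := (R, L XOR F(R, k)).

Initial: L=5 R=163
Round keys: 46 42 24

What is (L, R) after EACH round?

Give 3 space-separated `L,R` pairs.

Answer: 163,84 84,108 108,115

Derivation:
Round 1 (k=46): L=163 R=84
Round 2 (k=42): L=84 R=108
Round 3 (k=24): L=108 R=115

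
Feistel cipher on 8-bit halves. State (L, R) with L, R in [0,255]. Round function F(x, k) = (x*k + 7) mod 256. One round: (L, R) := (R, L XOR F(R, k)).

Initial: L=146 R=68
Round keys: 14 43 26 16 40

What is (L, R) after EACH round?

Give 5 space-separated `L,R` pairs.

Answer: 68,45 45,210 210,118 118,181 181,57

Derivation:
Round 1 (k=14): L=68 R=45
Round 2 (k=43): L=45 R=210
Round 3 (k=26): L=210 R=118
Round 4 (k=16): L=118 R=181
Round 5 (k=40): L=181 R=57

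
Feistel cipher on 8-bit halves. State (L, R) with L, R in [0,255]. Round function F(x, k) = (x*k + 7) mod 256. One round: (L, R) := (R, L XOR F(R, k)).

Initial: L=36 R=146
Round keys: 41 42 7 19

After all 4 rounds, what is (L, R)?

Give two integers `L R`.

Answer: 233 105

Derivation:
Round 1 (k=41): L=146 R=77
Round 2 (k=42): L=77 R=59
Round 3 (k=7): L=59 R=233
Round 4 (k=19): L=233 R=105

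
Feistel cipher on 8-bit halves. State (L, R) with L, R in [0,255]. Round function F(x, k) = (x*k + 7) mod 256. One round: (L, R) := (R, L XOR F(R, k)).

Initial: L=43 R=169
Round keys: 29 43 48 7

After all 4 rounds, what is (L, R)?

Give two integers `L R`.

Answer: 112 138

Derivation:
Round 1 (k=29): L=169 R=7
Round 2 (k=43): L=7 R=157
Round 3 (k=48): L=157 R=112
Round 4 (k=7): L=112 R=138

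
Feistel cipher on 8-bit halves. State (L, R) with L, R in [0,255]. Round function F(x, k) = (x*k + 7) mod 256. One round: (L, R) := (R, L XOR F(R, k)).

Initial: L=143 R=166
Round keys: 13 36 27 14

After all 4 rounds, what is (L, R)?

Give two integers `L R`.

Round 1 (k=13): L=166 R=250
Round 2 (k=36): L=250 R=137
Round 3 (k=27): L=137 R=128
Round 4 (k=14): L=128 R=142

Answer: 128 142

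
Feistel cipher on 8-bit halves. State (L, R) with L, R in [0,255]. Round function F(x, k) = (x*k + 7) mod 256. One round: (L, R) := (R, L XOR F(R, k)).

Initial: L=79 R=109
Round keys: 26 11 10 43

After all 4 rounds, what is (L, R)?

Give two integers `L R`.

Answer: 25 238

Derivation:
Round 1 (k=26): L=109 R=86
Round 2 (k=11): L=86 R=212
Round 3 (k=10): L=212 R=25
Round 4 (k=43): L=25 R=238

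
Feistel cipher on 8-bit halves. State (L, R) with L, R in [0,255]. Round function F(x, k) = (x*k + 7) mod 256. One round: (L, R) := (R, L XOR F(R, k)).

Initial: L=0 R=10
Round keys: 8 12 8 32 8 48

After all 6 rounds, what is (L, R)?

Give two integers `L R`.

Round 1 (k=8): L=10 R=87
Round 2 (k=12): L=87 R=17
Round 3 (k=8): L=17 R=216
Round 4 (k=32): L=216 R=22
Round 5 (k=8): L=22 R=111
Round 6 (k=48): L=111 R=193

Answer: 111 193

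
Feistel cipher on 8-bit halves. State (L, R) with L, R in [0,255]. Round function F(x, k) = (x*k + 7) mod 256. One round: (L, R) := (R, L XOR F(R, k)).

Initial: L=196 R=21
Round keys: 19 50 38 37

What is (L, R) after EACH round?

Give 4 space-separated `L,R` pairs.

Round 1 (k=19): L=21 R=82
Round 2 (k=50): L=82 R=30
Round 3 (k=38): L=30 R=41
Round 4 (k=37): L=41 R=234

Answer: 21,82 82,30 30,41 41,234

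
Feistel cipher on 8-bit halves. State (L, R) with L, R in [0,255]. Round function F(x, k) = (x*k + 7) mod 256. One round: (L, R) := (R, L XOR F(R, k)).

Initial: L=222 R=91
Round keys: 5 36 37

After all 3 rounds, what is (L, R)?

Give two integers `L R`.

Round 1 (k=5): L=91 R=16
Round 2 (k=36): L=16 R=28
Round 3 (k=37): L=28 R=3

Answer: 28 3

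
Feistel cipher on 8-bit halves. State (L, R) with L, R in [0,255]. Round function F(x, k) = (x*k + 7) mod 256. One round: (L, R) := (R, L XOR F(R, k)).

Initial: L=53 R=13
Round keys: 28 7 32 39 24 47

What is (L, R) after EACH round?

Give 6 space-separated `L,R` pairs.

Round 1 (k=28): L=13 R=70
Round 2 (k=7): L=70 R=252
Round 3 (k=32): L=252 R=193
Round 4 (k=39): L=193 R=146
Round 5 (k=24): L=146 R=118
Round 6 (k=47): L=118 R=35

Answer: 13,70 70,252 252,193 193,146 146,118 118,35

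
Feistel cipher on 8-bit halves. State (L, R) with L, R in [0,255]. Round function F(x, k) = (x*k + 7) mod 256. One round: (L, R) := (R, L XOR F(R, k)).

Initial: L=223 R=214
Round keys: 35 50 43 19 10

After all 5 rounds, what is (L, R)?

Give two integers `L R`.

Round 1 (k=35): L=214 R=150
Round 2 (k=50): L=150 R=133
Round 3 (k=43): L=133 R=200
Round 4 (k=19): L=200 R=90
Round 5 (k=10): L=90 R=67

Answer: 90 67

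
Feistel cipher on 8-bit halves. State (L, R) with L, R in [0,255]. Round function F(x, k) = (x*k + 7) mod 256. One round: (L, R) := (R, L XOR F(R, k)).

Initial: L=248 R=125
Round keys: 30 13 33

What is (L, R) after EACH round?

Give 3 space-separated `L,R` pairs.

Answer: 125,85 85,37 37,153

Derivation:
Round 1 (k=30): L=125 R=85
Round 2 (k=13): L=85 R=37
Round 3 (k=33): L=37 R=153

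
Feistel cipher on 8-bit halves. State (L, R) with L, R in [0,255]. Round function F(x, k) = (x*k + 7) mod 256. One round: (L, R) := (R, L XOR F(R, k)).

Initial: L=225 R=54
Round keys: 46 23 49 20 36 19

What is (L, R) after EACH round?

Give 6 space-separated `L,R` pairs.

Round 1 (k=46): L=54 R=90
Round 2 (k=23): L=90 R=43
Round 3 (k=49): L=43 R=24
Round 4 (k=20): L=24 R=204
Round 5 (k=36): L=204 R=175
Round 6 (k=19): L=175 R=200

Answer: 54,90 90,43 43,24 24,204 204,175 175,200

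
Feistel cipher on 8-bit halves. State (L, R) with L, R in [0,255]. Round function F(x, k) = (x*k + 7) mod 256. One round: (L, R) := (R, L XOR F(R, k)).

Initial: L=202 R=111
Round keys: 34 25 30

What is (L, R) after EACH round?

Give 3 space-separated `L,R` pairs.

Answer: 111,15 15,17 17,10

Derivation:
Round 1 (k=34): L=111 R=15
Round 2 (k=25): L=15 R=17
Round 3 (k=30): L=17 R=10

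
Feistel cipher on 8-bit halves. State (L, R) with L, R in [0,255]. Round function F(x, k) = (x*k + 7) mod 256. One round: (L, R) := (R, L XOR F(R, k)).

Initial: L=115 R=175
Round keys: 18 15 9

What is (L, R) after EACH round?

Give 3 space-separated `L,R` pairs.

Round 1 (k=18): L=175 R=38
Round 2 (k=15): L=38 R=238
Round 3 (k=9): L=238 R=67

Answer: 175,38 38,238 238,67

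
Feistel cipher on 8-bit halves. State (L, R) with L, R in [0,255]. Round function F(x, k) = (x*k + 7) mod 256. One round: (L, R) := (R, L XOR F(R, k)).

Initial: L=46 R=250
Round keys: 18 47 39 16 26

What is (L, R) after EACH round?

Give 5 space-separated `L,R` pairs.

Round 1 (k=18): L=250 R=181
Round 2 (k=47): L=181 R=184
Round 3 (k=39): L=184 R=186
Round 4 (k=16): L=186 R=31
Round 5 (k=26): L=31 R=151

Answer: 250,181 181,184 184,186 186,31 31,151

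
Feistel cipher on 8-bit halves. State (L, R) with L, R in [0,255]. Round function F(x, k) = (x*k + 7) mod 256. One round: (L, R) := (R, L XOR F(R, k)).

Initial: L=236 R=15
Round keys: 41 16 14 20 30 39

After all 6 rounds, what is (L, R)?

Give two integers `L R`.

Answer: 212 80

Derivation:
Round 1 (k=41): L=15 R=130
Round 2 (k=16): L=130 R=40
Round 3 (k=14): L=40 R=181
Round 4 (k=20): L=181 R=3
Round 5 (k=30): L=3 R=212
Round 6 (k=39): L=212 R=80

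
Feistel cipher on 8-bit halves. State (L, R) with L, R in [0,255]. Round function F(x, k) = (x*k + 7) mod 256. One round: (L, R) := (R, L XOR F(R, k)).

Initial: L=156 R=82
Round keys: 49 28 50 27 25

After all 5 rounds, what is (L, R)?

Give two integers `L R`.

Answer: 58 45

Derivation:
Round 1 (k=49): L=82 R=37
Round 2 (k=28): L=37 R=65
Round 3 (k=50): L=65 R=156
Round 4 (k=27): L=156 R=58
Round 5 (k=25): L=58 R=45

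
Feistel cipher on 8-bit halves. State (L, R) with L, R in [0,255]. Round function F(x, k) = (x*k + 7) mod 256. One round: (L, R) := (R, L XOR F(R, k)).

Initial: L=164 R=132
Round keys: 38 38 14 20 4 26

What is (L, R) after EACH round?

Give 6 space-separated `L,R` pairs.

Round 1 (k=38): L=132 R=59
Round 2 (k=38): L=59 R=77
Round 3 (k=14): L=77 R=6
Round 4 (k=20): L=6 R=50
Round 5 (k=4): L=50 R=201
Round 6 (k=26): L=201 R=67

Answer: 132,59 59,77 77,6 6,50 50,201 201,67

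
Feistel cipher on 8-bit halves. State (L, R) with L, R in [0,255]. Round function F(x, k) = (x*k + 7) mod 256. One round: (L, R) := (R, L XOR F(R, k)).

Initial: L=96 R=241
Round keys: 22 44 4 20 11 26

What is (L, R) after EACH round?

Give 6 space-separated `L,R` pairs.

Answer: 241,221 221,242 242,18 18,157 157,212 212,18

Derivation:
Round 1 (k=22): L=241 R=221
Round 2 (k=44): L=221 R=242
Round 3 (k=4): L=242 R=18
Round 4 (k=20): L=18 R=157
Round 5 (k=11): L=157 R=212
Round 6 (k=26): L=212 R=18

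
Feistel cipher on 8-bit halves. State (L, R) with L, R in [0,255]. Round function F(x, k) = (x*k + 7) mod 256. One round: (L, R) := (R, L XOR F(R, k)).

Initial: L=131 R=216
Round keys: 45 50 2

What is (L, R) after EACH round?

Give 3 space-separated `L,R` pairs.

Answer: 216,124 124,231 231,169

Derivation:
Round 1 (k=45): L=216 R=124
Round 2 (k=50): L=124 R=231
Round 3 (k=2): L=231 R=169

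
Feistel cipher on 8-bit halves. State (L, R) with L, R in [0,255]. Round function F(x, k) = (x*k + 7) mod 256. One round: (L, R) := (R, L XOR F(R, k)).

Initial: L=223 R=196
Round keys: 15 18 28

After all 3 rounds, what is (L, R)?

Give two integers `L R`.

Round 1 (k=15): L=196 R=92
Round 2 (k=18): L=92 R=187
Round 3 (k=28): L=187 R=39

Answer: 187 39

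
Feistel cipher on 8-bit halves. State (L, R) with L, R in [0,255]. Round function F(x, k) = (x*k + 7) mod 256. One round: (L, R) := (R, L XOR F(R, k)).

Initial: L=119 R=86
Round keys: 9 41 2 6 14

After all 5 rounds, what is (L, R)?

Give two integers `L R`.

Round 1 (k=9): L=86 R=122
Round 2 (k=41): L=122 R=199
Round 3 (k=2): L=199 R=239
Round 4 (k=6): L=239 R=102
Round 5 (k=14): L=102 R=116

Answer: 102 116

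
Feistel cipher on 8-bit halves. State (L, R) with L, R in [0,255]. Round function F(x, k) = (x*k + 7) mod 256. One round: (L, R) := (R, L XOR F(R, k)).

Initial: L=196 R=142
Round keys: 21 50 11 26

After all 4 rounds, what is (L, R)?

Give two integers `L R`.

Round 1 (k=21): L=142 R=105
Round 2 (k=50): L=105 R=7
Round 3 (k=11): L=7 R=61
Round 4 (k=26): L=61 R=62

Answer: 61 62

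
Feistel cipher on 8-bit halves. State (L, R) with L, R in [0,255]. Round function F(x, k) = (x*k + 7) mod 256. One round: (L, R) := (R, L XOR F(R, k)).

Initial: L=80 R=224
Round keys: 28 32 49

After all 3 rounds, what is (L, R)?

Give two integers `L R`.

Answer: 7 137

Derivation:
Round 1 (k=28): L=224 R=215
Round 2 (k=32): L=215 R=7
Round 3 (k=49): L=7 R=137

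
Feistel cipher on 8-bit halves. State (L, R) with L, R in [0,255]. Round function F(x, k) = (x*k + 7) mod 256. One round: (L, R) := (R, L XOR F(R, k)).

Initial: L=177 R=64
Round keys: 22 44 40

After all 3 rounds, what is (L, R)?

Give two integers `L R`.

Round 1 (k=22): L=64 R=54
Round 2 (k=44): L=54 R=15
Round 3 (k=40): L=15 R=105

Answer: 15 105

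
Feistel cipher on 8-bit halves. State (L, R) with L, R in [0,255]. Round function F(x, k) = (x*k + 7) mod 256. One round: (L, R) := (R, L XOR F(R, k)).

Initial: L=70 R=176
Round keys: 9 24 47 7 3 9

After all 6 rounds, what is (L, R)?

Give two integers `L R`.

Answer: 75 115

Derivation:
Round 1 (k=9): L=176 R=113
Round 2 (k=24): L=113 R=47
Round 3 (k=47): L=47 R=217
Round 4 (k=7): L=217 R=217
Round 5 (k=3): L=217 R=75
Round 6 (k=9): L=75 R=115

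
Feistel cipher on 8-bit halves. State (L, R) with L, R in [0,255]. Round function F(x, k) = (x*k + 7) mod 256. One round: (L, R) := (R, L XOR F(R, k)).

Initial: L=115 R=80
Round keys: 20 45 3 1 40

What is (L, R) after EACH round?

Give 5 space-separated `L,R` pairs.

Answer: 80,52 52,123 123,76 76,40 40,11

Derivation:
Round 1 (k=20): L=80 R=52
Round 2 (k=45): L=52 R=123
Round 3 (k=3): L=123 R=76
Round 4 (k=1): L=76 R=40
Round 5 (k=40): L=40 R=11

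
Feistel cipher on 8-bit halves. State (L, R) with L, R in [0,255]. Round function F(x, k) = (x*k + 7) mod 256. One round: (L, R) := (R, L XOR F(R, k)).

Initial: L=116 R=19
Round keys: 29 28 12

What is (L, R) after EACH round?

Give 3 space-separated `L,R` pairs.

Answer: 19,90 90,204 204,205

Derivation:
Round 1 (k=29): L=19 R=90
Round 2 (k=28): L=90 R=204
Round 3 (k=12): L=204 R=205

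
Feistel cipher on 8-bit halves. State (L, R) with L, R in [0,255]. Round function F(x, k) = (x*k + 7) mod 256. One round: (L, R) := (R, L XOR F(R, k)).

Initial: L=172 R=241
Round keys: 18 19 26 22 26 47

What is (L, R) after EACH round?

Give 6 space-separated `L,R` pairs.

Answer: 241,85 85,167 167,168 168,208 208,143 143,152

Derivation:
Round 1 (k=18): L=241 R=85
Round 2 (k=19): L=85 R=167
Round 3 (k=26): L=167 R=168
Round 4 (k=22): L=168 R=208
Round 5 (k=26): L=208 R=143
Round 6 (k=47): L=143 R=152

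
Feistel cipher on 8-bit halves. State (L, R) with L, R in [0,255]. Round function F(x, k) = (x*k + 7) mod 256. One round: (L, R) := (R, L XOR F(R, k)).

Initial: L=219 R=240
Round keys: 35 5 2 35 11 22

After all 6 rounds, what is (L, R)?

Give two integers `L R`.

Answer: 219 32

Derivation:
Round 1 (k=35): L=240 R=12
Round 2 (k=5): L=12 R=179
Round 3 (k=2): L=179 R=97
Round 4 (k=35): L=97 R=249
Round 5 (k=11): L=249 R=219
Round 6 (k=22): L=219 R=32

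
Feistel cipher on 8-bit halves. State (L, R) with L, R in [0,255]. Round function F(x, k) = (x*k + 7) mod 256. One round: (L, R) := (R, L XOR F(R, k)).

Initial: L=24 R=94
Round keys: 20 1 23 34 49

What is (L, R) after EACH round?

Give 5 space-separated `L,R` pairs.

Answer: 94,71 71,16 16,48 48,119 119,254

Derivation:
Round 1 (k=20): L=94 R=71
Round 2 (k=1): L=71 R=16
Round 3 (k=23): L=16 R=48
Round 4 (k=34): L=48 R=119
Round 5 (k=49): L=119 R=254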